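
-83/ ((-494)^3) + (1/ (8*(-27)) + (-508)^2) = 419992980607885/ 1627476084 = 258064.00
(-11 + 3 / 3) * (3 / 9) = -10 / 3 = -3.33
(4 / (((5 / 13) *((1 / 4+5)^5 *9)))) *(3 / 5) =53248 / 306307575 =0.00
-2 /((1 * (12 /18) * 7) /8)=-24 /7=-3.43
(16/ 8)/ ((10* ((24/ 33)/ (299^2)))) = 983411/ 40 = 24585.28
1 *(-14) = -14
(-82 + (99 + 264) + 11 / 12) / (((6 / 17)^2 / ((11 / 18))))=10754557 / 7776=1383.04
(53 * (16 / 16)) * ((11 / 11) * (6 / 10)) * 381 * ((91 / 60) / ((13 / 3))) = 424053 / 100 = 4240.53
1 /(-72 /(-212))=53 /18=2.94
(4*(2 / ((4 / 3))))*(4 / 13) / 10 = 12 / 65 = 0.18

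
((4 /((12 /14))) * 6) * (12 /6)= 56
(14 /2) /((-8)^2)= 7 /64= 0.11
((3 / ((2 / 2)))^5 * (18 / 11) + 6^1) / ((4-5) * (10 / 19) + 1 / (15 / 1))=-1265400 / 1441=-878.14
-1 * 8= -8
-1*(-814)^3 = 539353144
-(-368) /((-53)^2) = 368 /2809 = 0.13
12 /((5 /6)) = 14.40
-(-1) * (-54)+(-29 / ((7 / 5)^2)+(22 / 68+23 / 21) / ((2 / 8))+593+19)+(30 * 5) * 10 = 5120149 / 2499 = 2048.88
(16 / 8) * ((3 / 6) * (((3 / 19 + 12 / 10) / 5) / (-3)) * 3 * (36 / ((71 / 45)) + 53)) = -694407 / 33725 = -20.59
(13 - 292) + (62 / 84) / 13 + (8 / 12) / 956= -6066721 / 21749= -278.94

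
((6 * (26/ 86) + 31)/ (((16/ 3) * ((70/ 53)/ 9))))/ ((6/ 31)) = 20864457/ 96320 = 216.62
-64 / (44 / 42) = -672 / 11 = -61.09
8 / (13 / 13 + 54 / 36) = 16 / 5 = 3.20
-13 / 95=-0.14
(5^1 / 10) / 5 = 1 / 10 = 0.10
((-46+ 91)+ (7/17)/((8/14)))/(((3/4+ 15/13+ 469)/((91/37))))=3677947/15402323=0.24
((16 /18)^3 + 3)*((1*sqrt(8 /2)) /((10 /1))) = 0.74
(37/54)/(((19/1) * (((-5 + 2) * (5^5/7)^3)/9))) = -12691/10437011718750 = -0.00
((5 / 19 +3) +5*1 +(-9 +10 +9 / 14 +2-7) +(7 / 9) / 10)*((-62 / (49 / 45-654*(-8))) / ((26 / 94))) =-86918792 / 407160481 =-0.21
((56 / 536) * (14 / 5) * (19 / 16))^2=866761 / 7182400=0.12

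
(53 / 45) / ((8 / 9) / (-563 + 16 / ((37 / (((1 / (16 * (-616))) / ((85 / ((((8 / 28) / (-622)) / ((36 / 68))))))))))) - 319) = -66625064656867 / 18045425221209045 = -0.00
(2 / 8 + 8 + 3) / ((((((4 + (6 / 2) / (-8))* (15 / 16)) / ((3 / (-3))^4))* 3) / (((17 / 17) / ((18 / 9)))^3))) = 4 / 29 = 0.14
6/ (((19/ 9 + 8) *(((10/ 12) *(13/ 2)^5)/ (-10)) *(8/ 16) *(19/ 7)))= -41472/ 91709371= -0.00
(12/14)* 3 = 18/7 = 2.57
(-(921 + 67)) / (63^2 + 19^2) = -494 / 2165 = -0.23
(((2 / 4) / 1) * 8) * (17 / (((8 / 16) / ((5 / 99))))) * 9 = 680 / 11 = 61.82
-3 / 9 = -1 / 3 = -0.33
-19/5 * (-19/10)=361/50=7.22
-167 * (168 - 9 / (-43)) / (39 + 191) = -1207911 / 9890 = -122.13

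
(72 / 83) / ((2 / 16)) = 576 / 83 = 6.94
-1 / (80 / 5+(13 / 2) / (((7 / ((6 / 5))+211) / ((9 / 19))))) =-24719 / 395855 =-0.06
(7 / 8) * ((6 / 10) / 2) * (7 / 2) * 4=147 / 40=3.68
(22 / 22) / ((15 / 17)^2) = 289 / 225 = 1.28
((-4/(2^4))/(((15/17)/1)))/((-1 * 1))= 17/60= 0.28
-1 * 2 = -2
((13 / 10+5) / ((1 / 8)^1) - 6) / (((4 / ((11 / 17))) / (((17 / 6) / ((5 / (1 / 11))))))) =37 / 100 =0.37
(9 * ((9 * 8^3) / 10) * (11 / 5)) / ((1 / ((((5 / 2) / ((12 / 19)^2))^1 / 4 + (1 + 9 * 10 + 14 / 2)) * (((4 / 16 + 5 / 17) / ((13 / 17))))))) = 420149763 / 650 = 646384.25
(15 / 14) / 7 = 15 / 98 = 0.15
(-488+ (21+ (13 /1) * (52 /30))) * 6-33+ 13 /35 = -2699.43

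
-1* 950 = -950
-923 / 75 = -12.31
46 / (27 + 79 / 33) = 759 / 485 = 1.56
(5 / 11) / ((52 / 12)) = 15 / 143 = 0.10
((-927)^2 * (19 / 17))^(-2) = 289 / 266579125217001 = 0.00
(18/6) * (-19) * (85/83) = -4845/83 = -58.37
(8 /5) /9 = 8 /45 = 0.18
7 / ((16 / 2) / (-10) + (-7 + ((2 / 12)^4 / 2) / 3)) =-272160 / 303259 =-0.90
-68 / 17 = -4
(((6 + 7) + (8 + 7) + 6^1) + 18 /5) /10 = 94 /25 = 3.76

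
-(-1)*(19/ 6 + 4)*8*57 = 3268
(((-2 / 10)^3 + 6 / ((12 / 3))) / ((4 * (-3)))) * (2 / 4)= -373 / 6000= -0.06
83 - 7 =76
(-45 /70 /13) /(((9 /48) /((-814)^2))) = -174750.59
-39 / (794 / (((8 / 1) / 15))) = -52 / 1985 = -0.03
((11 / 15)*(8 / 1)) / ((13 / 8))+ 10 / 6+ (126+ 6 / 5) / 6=1721 / 65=26.48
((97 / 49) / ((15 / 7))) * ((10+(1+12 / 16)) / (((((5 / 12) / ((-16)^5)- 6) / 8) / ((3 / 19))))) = -114730991616 / 50205822205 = -2.29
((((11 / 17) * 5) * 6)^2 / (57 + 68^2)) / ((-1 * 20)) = -5445 / 1352809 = -0.00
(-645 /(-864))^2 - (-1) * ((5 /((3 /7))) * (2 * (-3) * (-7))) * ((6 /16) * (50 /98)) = 7822225 /82944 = 94.31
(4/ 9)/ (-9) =-4/ 81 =-0.05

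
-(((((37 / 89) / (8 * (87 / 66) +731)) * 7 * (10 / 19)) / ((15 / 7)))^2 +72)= -123288665376114508 / 1712342552572521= -72.00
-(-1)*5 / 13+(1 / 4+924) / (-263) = -42801 / 13676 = -3.13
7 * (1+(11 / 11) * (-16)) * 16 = -1680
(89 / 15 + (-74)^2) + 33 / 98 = 8058937 / 1470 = 5482.27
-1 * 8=-8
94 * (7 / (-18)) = -329 / 9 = -36.56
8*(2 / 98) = 0.16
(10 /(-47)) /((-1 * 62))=0.00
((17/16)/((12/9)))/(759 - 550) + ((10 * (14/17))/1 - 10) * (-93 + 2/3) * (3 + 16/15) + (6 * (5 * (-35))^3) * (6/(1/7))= -1350561837.37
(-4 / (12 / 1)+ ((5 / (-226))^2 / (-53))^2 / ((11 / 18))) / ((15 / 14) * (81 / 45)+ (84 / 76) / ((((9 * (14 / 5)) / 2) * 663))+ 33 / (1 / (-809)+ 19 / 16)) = -54571158709256544429165 / 4870006749032103880907948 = -0.01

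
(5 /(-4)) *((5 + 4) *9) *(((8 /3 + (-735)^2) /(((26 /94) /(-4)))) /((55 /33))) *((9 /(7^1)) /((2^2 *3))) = 18509820543 /364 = 50851155.34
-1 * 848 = -848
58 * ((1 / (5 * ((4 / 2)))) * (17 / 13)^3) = 142477 / 10985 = 12.97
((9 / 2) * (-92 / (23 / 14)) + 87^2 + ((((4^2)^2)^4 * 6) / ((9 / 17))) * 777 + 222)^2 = 1430464501895310365119693225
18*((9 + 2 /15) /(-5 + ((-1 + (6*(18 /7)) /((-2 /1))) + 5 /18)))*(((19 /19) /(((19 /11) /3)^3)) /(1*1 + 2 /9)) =-3045327516 /58061435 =-52.45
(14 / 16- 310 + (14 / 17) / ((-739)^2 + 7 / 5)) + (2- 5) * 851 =-265721997457 / 92840808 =-2862.12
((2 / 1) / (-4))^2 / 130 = 1 / 520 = 0.00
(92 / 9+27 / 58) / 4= 5579 / 2088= 2.67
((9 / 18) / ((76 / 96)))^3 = 1728 / 6859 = 0.25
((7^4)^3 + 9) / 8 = 6920643605 / 4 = 1730160901.25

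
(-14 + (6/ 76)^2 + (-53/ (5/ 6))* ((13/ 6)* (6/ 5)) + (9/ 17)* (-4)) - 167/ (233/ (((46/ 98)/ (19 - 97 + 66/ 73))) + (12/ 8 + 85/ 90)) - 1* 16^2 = -77623341419413461/ 177438143880100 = -437.47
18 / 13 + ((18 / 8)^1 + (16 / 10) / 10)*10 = 3313 / 130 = 25.48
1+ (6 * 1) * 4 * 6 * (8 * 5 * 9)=51841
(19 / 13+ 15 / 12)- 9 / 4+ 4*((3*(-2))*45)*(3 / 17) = -42018 / 221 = -190.13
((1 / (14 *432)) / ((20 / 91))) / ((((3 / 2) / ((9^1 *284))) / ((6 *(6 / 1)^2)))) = 2769 / 10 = 276.90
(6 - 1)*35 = 175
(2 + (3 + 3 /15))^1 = 26 /5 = 5.20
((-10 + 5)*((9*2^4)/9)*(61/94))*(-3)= 155.74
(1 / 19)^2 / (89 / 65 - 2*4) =-65 / 155591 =-0.00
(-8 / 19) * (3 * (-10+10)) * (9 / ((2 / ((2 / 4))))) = 0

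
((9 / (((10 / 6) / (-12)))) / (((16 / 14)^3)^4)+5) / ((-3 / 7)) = 4841532735767 / 257698037760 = 18.79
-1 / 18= -0.06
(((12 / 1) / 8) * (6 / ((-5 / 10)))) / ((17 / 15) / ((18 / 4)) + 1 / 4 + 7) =-9720 / 4051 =-2.40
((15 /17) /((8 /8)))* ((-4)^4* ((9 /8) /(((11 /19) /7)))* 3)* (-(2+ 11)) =-22407840 /187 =-119828.02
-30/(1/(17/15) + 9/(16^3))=-696320/20531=-33.92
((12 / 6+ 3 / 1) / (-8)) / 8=-5 / 64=-0.08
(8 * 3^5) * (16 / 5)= 31104 / 5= 6220.80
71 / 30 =2.37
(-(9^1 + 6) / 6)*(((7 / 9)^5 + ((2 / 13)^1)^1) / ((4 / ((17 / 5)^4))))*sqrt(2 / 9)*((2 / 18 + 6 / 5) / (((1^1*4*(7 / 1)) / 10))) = -1658622742271*sqrt(2) / 290166786000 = -8.08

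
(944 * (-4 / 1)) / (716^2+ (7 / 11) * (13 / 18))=-747648 / 101505979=-0.01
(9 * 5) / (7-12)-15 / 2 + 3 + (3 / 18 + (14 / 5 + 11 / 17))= -2521 / 255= -9.89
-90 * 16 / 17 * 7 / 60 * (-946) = 158928 / 17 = 9348.71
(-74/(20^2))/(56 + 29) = -37/17000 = -0.00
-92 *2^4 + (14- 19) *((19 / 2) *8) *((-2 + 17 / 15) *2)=-2440 / 3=-813.33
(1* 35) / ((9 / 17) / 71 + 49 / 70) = 422450 / 8539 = 49.47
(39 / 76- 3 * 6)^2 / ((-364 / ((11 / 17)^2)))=-213715161 / 607612096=-0.35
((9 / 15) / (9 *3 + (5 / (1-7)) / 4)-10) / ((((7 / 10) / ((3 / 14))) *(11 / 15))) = -4.17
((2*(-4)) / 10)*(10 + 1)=-44 / 5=-8.80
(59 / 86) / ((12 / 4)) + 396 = 102227 / 258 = 396.23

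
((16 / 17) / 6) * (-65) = -520 / 51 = -10.20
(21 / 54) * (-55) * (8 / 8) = -385 / 18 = -21.39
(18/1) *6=108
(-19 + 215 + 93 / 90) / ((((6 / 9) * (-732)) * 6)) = -5911 / 87840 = -0.07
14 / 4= 7 / 2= 3.50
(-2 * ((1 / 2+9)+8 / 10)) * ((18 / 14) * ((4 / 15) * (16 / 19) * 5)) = -19776 / 665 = -29.74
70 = 70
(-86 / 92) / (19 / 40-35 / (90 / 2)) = 7740 / 2507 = 3.09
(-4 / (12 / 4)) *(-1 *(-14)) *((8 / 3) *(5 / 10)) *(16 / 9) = -3584 / 81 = -44.25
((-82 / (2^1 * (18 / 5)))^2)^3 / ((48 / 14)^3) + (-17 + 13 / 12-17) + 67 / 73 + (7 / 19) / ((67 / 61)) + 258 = 2375637882793093136479 / 43693820431663104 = 54370.11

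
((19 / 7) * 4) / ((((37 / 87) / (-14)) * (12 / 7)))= -7714 / 37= -208.49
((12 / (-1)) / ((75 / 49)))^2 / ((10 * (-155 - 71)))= -9604 / 353125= -0.03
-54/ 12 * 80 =-360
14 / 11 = 1.27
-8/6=-4/3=-1.33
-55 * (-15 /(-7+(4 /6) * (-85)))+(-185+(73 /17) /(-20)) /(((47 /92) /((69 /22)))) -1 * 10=-19473584491 /16786990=-1160.04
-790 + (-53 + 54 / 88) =-37065 / 44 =-842.39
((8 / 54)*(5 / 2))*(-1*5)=-50 / 27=-1.85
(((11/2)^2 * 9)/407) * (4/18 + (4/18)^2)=121/666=0.18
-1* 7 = -7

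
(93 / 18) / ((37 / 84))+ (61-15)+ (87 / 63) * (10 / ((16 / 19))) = 460783 / 6216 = 74.13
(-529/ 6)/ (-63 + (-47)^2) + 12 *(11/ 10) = 847171/ 64380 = 13.16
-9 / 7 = -1.29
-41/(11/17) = -697/11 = -63.36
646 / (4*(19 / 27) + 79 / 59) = 1029078 / 6617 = 155.52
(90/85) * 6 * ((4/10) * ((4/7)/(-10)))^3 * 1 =-6912/91109375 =-0.00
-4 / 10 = -2 / 5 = -0.40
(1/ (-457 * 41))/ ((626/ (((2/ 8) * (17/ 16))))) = -17/ 750679168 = -0.00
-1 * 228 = -228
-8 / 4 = -2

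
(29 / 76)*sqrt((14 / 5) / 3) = 29*sqrt(210) / 1140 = 0.37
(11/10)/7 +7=501/70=7.16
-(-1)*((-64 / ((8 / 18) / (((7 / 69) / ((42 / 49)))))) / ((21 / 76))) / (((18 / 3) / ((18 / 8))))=-532 / 23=-23.13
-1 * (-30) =30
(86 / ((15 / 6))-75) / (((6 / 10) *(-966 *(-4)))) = -29 / 1656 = -0.02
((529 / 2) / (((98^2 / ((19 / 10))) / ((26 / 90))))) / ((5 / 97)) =12674311 / 43218000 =0.29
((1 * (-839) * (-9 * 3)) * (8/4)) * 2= 90612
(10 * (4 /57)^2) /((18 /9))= 80 /3249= 0.02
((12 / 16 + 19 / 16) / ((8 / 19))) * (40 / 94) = 2945 / 1504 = 1.96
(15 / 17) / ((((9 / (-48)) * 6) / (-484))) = 19360 / 51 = 379.61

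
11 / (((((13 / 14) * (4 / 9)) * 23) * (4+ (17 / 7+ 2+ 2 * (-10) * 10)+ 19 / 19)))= -4851 / 797732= -0.01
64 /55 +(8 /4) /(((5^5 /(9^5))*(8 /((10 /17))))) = 921539 /233750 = 3.94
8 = 8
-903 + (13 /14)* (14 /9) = -8114 /9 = -901.56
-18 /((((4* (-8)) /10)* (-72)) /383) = -1915 /64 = -29.92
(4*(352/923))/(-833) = -1408/768859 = -0.00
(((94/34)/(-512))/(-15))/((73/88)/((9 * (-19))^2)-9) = -5039199/125983866560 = -0.00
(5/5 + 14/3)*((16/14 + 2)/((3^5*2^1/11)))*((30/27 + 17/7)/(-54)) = -458711/17360406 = -0.03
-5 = -5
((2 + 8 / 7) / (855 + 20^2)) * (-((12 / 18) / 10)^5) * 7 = -22 / 953015625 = -0.00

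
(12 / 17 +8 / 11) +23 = 24.43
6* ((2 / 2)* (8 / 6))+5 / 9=77 / 9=8.56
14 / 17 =0.82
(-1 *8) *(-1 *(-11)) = -88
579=579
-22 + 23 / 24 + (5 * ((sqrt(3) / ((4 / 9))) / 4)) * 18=-505 / 24 + 405 * sqrt(3) / 8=66.64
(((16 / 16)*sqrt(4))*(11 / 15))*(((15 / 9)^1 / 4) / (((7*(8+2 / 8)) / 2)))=4 / 189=0.02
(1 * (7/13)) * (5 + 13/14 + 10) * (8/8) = 223/26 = 8.58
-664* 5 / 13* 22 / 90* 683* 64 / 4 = -79818112 / 117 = -682206.09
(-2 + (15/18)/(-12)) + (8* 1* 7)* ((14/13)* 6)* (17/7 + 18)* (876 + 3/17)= 7927473947/1224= 6476694.40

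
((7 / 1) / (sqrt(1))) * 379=2653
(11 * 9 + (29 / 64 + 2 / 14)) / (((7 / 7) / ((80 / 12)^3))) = 1859125 / 63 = 29509.92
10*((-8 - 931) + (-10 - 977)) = -19260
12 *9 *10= 1080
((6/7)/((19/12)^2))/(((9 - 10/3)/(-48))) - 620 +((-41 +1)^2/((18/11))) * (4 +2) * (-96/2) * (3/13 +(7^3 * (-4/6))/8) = 13375495451956/1675401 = 7983459.16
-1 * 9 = -9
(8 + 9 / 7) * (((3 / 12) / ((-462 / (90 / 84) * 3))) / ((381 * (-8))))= 325 / 552004992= 0.00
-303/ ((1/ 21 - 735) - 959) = 6363/ 35573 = 0.18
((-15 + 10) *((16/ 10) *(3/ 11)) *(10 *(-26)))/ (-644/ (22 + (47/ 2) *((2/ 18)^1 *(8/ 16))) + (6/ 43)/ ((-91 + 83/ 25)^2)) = -180278881669120/ 8781709628483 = -20.53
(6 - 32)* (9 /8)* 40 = -1170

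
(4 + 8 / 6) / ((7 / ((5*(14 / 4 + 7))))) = 40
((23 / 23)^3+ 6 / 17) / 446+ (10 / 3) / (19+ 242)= 93829 / 5936706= 0.02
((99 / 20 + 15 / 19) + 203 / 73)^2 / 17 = 55862740609 / 13081629200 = 4.27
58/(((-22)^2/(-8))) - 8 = -1084/121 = -8.96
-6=-6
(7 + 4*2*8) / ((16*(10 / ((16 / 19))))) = 71 / 190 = 0.37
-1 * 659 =-659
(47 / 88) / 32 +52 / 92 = 37689 / 64768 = 0.58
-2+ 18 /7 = 4 /7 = 0.57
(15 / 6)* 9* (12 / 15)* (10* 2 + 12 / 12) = 378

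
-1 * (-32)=32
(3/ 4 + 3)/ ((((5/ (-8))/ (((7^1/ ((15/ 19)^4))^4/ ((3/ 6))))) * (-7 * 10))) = 197870809707388121029166/ 10947347259521484375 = 18074.77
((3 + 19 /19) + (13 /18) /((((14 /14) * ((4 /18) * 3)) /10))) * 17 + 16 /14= 10639 /42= 253.31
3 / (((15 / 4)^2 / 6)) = 32 / 25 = 1.28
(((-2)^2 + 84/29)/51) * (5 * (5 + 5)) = 10000/1479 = 6.76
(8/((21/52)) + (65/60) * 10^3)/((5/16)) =3530.06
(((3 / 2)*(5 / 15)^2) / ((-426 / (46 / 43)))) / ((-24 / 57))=437 / 439632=0.00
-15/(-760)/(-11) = -3/1672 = -0.00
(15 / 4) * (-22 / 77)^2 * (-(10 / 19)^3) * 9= -135000 / 336091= -0.40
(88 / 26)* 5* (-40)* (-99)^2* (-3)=258746400 / 13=19903569.23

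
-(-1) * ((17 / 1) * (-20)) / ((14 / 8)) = -1360 / 7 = -194.29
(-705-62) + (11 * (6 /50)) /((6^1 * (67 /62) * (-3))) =-3854516 /5025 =-767.07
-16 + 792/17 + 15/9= 1645/51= 32.25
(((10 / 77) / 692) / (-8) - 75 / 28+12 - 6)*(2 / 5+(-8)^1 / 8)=-2123733 / 1065680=-1.99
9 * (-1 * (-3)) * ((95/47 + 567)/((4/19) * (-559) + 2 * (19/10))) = -68598360/508493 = -134.91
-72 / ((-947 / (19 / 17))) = 1368 / 16099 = 0.08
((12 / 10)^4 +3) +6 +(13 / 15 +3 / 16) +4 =483833 / 30000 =16.13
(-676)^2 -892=456084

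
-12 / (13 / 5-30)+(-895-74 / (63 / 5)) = -7771655 / 8631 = -900.44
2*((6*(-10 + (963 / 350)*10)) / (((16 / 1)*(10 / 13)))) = 23907 / 1400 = 17.08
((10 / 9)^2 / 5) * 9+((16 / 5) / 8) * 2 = 136 / 45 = 3.02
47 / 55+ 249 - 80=9342 / 55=169.85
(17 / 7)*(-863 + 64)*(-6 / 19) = 81498 / 133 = 612.77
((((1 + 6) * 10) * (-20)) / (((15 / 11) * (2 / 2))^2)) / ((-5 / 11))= 74536 / 45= 1656.36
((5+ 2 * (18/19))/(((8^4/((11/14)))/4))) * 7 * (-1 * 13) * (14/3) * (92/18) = -11.48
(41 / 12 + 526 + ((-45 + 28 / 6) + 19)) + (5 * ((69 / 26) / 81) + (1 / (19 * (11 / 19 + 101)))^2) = 508.25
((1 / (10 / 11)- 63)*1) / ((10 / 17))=-10523 / 100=-105.23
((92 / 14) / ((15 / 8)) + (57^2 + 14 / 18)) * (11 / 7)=11272624 / 2205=5112.30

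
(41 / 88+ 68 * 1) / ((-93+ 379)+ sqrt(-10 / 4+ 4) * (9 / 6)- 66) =120500 / 387173- 18075 * sqrt(6) / 17035612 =0.31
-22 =-22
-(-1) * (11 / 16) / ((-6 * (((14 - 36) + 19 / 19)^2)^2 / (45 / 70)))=-11 / 29042496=-0.00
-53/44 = -1.20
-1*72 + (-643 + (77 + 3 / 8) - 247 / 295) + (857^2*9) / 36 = 431818139 / 2360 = 182973.79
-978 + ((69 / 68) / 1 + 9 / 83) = -976.88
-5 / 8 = -0.62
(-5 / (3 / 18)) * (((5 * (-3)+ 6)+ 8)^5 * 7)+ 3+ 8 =221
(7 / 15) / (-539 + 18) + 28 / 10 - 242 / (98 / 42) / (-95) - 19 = -15704392 / 1039395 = -15.11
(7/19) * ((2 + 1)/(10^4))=21/190000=0.00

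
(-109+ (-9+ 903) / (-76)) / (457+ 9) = -4589 / 17708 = -0.26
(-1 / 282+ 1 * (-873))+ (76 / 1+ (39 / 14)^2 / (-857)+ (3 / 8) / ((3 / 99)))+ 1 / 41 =-1523791247191 / 1942092264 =-784.61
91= 91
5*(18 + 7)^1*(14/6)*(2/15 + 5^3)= 328475/9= 36497.22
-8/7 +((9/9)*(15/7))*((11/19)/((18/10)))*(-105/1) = -9777/133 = -73.51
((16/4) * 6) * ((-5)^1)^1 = -120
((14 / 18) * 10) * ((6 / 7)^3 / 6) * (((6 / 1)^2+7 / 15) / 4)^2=67.85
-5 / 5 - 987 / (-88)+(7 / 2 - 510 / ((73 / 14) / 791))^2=2806679148431913 / 468952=5985003046.01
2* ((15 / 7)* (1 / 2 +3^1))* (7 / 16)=105 / 16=6.56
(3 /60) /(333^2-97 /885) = 177 /392546672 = 0.00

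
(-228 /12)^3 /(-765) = 8.97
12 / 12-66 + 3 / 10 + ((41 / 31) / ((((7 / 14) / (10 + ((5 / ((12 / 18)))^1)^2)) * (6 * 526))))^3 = -2423590201243965803 / 37458989400522240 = -64.70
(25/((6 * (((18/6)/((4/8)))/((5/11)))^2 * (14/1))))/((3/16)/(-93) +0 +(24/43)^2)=35824375/6491297043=0.01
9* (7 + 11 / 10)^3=4782969 / 1000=4782.97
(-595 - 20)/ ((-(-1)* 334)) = -615/ 334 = -1.84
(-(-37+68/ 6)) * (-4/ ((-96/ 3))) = 77/ 24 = 3.21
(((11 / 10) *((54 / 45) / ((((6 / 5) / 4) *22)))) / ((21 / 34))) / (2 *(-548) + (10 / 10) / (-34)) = -1156 / 3912825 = -0.00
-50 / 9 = -5.56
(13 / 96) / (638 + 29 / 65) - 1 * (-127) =505956653 / 3983904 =127.00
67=67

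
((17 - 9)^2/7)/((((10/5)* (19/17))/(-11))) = -5984/133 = -44.99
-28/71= -0.39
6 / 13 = 0.46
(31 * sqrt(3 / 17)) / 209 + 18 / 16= 31 * sqrt(51) / 3553 + 9 / 8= 1.19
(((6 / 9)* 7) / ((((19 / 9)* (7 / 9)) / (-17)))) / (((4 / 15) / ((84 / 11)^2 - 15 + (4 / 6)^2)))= -36454545 / 4598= -7928.35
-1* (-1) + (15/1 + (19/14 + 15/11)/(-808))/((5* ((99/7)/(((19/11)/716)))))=69337324279/69301869120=1.00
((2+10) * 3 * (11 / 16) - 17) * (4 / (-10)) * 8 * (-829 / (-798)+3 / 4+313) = -15574493 / 1995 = -7806.76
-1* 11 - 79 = -90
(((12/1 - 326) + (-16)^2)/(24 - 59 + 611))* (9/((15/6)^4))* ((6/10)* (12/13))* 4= -2088/40625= -0.05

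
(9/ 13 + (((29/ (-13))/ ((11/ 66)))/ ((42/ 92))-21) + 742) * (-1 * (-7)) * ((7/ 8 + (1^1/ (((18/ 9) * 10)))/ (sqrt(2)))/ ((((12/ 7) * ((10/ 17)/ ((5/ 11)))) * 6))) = 1249619 * sqrt(2)/ 137280 + 8747333/ 27456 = 331.47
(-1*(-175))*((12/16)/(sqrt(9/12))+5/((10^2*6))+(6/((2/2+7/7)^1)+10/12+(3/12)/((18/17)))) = 175*sqrt(3)/2+12845/18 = 865.17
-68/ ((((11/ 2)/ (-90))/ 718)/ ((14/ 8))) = 15379560/ 11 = 1398141.82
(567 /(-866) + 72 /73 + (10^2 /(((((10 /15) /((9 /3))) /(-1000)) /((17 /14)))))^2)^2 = 855474881399519574518524077411813921 /9595633773124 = 89152514740150104589735.21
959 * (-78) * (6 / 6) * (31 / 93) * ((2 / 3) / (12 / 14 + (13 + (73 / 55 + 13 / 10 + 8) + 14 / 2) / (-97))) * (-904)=3367075391680 / 121311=27755730.24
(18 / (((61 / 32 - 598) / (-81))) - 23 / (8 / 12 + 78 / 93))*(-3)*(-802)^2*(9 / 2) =4251021586137 / 38150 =111429137.25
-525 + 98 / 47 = -24577 / 47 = -522.91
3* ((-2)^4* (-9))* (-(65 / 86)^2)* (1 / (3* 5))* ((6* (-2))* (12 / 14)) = -2190240 / 12943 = -169.22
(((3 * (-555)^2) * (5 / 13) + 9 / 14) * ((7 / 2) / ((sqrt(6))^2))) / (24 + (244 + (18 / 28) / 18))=7943817 / 10270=773.50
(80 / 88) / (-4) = -5 / 22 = -0.23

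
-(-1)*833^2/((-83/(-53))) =36776117/83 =443085.75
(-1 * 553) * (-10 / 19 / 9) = 5530 / 171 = 32.34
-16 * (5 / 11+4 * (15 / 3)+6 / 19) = -69456 / 209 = -332.33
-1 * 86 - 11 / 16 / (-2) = -2741 / 32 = -85.66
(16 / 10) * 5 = 8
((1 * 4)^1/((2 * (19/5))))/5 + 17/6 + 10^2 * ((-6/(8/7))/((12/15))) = -148955/228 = -653.31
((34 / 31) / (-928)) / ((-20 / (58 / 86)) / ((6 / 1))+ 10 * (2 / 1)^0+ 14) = -51 / 822368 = -0.00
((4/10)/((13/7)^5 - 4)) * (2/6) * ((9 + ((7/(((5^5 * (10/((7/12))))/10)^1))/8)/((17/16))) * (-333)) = -1783988477341/80767265625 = -22.09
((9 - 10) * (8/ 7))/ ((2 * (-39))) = 4/ 273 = 0.01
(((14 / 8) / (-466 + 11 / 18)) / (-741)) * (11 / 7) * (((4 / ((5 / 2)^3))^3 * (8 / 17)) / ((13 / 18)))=77856768 / 893115818359375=0.00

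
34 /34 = 1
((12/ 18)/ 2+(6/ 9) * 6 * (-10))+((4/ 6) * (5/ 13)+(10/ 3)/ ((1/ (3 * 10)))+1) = 61.59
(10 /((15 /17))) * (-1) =-34 /3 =-11.33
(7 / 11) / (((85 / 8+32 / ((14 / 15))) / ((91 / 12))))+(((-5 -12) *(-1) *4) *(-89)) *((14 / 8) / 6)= -292982179 / 165990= -1765.06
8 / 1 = 8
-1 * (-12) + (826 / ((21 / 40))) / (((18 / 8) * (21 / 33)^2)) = 2300356 / 1323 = 1738.74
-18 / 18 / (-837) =1 / 837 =0.00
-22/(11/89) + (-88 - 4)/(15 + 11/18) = -51674/281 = -183.89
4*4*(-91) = -1456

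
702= 702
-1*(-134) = 134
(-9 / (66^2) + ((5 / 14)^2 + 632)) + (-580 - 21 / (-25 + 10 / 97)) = 36116093 / 681835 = 52.97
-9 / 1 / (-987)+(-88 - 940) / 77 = -48283 / 3619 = -13.34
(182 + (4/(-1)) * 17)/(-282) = -19/47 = -0.40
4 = 4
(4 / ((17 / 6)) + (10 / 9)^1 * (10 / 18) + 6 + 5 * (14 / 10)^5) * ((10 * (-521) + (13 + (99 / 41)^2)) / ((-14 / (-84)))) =-524510524934168 / 482236875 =-1087661.59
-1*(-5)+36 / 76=104 / 19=5.47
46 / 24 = 23 / 12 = 1.92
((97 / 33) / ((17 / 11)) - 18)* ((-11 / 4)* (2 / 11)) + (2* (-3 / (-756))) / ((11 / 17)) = 94970 / 11781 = 8.06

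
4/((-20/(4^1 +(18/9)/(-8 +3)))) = -18/25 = -0.72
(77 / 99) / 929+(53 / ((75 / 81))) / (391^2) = 38718766 / 31955951025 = 0.00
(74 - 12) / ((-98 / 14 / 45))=-2790 / 7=-398.57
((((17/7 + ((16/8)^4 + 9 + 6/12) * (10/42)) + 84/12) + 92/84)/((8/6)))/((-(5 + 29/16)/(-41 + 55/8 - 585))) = 3452241/3052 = 1131.14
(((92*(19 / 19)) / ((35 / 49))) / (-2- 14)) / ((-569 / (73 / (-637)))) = -1679 / 1035580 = -0.00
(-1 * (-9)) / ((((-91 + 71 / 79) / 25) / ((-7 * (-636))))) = -11117.49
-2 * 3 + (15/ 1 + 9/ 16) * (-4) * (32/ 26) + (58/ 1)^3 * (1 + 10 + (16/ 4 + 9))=60873870/ 13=4682605.38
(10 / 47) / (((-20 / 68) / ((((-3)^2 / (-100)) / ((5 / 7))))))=1071 / 11750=0.09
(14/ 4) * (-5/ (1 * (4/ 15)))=-525/ 8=-65.62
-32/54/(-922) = 0.00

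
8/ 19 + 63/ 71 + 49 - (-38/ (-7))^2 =1377478/ 66101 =20.84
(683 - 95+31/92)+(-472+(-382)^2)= 13435711/92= 146040.34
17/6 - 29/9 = -7/18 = -0.39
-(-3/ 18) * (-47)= -47/ 6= -7.83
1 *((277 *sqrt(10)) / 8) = 277 *sqrt(10) / 8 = 109.49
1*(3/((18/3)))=1/2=0.50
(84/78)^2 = 196/169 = 1.16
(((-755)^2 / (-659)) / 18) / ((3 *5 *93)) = -114005 / 3309498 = -0.03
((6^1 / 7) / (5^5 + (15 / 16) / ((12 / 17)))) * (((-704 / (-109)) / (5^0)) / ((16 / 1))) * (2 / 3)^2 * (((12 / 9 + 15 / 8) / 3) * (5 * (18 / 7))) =61952 / 91598913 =0.00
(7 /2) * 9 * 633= 39879 /2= 19939.50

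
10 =10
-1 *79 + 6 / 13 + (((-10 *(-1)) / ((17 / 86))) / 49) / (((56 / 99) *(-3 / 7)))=-1793221 / 21658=-82.80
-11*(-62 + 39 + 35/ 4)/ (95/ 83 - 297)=-52041/ 98224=-0.53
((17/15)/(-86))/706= -17/910740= -0.00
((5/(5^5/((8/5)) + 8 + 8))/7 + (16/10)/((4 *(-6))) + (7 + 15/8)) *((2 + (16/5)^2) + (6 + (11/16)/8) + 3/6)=780222133669/4704896000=165.83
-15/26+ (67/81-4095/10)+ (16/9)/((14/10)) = -3007220/7371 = -407.98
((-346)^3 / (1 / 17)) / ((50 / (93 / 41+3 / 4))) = -8714097711 / 205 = -42507793.71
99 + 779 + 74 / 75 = 65924 / 75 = 878.99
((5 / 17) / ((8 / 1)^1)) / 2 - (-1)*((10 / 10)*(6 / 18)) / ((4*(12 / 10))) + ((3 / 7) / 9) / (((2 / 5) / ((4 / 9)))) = 7235 / 51408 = 0.14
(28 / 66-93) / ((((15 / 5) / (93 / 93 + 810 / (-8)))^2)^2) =-78993017691055 / 684288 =-115438262.39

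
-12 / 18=-2 / 3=-0.67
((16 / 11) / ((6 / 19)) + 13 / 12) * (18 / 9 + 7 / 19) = 11265 / 836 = 13.47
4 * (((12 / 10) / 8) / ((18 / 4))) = 2 / 15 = 0.13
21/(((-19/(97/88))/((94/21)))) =-4559/836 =-5.45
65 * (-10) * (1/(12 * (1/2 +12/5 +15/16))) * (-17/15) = 44200/2763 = 16.00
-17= -17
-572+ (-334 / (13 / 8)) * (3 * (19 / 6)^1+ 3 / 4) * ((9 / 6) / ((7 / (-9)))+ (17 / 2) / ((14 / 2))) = 84888 / 91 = 932.84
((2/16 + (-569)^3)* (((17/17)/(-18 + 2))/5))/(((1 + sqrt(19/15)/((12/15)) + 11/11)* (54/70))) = 1146257833/388 - 1146257833* sqrt(285)/9312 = 876195.08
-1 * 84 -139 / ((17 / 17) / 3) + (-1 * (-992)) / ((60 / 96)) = 5431 / 5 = 1086.20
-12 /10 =-6 /5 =-1.20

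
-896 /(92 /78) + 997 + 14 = 5781 /23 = 251.35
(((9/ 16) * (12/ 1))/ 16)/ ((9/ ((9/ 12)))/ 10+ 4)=135/ 1664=0.08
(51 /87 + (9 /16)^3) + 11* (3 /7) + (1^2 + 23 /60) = 85582621 /12472320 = 6.86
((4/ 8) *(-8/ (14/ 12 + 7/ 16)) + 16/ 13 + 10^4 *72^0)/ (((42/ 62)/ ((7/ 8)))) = 38783852/ 3003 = 12915.04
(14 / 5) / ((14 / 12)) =2.40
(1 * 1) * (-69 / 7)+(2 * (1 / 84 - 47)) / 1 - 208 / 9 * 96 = -4645 / 2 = -2322.50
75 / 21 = 3.57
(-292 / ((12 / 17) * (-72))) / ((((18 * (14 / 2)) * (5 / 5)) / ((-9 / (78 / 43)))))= -53363 / 235872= -0.23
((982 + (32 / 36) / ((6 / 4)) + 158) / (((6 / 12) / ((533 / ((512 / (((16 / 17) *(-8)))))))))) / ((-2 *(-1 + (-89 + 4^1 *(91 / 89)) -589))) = -365217463 / 27570753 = -13.25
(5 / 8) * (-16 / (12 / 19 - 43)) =38 / 161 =0.24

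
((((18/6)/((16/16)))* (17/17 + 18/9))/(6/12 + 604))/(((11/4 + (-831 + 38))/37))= -888/1273883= -0.00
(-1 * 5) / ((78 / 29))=-145 / 78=-1.86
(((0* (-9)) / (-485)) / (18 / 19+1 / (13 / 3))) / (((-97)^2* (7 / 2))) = 0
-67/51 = -1.31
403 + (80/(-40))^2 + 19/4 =1647/4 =411.75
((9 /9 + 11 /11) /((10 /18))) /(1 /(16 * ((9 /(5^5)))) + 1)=2592 /16345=0.16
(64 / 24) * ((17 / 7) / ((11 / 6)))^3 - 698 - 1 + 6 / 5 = -1578694197 / 2282665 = -691.60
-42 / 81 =-14 / 27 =-0.52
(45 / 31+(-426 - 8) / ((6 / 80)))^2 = 289470900625 / 8649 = 33468713.22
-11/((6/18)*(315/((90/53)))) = -66/371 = -0.18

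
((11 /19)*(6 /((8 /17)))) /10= 561 /760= 0.74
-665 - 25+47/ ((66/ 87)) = -13817/ 22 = -628.05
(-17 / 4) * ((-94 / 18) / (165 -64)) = 799 / 3636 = 0.22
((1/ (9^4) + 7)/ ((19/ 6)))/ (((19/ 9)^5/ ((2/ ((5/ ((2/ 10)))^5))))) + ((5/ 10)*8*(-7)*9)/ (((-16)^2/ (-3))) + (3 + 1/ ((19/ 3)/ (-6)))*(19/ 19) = 147187643022532461/ 29403675625000000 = 5.01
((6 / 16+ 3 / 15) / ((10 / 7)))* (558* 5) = 44919 / 40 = 1122.98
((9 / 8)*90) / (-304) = -405 / 1216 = -0.33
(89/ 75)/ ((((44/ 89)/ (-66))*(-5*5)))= 7921/ 1250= 6.34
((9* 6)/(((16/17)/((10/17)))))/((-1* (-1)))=135/4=33.75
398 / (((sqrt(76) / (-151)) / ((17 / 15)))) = -7812.88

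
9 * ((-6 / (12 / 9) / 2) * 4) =-81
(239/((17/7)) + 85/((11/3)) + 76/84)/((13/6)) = 56.54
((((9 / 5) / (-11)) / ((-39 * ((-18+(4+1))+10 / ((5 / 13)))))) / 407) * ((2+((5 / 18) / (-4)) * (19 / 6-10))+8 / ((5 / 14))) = 4133 / 209523600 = 0.00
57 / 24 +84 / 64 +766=12315 / 16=769.69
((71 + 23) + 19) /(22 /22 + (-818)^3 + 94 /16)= -8 /38749977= -0.00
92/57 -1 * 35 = -1903/57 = -33.39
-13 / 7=-1.86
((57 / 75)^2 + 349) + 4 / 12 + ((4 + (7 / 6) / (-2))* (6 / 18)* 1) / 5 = 7878121 / 22500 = 350.14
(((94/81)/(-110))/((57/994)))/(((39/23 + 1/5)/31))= -16654967/5535783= -3.01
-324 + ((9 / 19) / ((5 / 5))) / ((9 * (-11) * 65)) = -4401541 / 13585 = -324.00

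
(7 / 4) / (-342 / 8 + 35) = -7 / 31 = -0.23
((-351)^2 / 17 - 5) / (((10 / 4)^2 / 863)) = 424996432 / 425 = 999991.60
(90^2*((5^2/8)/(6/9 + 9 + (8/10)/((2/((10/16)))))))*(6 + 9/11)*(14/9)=5062500/187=27072.19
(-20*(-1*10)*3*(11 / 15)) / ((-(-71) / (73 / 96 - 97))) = -508145 / 852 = -596.41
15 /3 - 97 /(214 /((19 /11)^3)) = 758847 /284834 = 2.66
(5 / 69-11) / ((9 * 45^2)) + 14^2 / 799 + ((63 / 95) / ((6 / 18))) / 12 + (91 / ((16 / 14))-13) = 10237922211703 / 152723896200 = 67.04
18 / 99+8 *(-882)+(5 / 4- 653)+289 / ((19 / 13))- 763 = -6916087 / 836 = -8272.83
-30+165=135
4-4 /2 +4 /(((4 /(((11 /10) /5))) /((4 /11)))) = 52 /25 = 2.08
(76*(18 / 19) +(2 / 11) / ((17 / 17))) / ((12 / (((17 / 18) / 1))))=6749 / 1188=5.68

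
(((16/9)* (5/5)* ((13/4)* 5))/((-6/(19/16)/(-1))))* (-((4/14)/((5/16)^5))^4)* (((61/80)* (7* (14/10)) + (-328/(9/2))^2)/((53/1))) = -6434053983625996888619278093254656/132704883098602294921875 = -48483927896.20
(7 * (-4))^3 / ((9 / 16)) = -351232 / 9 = -39025.78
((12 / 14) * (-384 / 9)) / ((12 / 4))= -256 / 21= -12.19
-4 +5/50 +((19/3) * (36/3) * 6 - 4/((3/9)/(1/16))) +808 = 25187/20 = 1259.35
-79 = -79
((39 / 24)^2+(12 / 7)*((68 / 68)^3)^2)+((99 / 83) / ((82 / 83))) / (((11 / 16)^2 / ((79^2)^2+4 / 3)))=20101982571805 / 202048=99491123.75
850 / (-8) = -425 / 4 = -106.25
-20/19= -1.05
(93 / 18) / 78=31 / 468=0.07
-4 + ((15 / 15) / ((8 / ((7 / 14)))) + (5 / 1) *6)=417 / 16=26.06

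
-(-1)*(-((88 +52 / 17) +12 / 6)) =-1582 / 17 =-93.06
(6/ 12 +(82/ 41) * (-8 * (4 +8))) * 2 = -383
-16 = -16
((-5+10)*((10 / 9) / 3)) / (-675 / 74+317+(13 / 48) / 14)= 414400 / 68900121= 0.01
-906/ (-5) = 906/ 5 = 181.20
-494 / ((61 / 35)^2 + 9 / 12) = -2420600 / 18559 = -130.43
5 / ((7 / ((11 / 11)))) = 0.71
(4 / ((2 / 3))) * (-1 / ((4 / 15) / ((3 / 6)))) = -45 / 4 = -11.25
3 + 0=3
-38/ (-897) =38/ 897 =0.04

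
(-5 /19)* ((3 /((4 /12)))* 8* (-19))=360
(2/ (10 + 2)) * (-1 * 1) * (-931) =931/ 6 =155.17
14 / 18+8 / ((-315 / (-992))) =909 / 35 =25.97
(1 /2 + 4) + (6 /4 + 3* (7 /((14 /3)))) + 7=35 /2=17.50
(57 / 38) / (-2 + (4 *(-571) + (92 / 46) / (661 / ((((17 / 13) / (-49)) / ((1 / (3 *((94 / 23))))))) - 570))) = -12416891 / 18923348276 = -0.00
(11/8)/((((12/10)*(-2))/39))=-715/32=-22.34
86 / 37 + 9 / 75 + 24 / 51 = 45837 / 15725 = 2.91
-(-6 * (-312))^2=-3504384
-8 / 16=-1 / 2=-0.50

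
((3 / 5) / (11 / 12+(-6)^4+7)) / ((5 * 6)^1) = 6 / 391175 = 0.00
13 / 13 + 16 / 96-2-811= -4871 / 6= -811.83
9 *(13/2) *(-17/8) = -1989/16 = -124.31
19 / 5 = 3.80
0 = 0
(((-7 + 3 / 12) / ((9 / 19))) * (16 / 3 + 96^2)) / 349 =-131404 / 349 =-376.52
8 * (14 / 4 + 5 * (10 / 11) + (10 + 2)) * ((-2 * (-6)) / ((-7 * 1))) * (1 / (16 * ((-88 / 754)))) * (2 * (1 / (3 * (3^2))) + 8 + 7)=97643 / 44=2219.16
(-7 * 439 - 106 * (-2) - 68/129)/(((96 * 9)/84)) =-2583959/9288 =-278.20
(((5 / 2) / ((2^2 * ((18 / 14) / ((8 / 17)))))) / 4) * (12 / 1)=35 / 51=0.69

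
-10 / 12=-5 / 6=-0.83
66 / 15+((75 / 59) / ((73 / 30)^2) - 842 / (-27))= 1519542944 / 42445485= 35.80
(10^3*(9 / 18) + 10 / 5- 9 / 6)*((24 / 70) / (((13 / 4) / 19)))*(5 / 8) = 627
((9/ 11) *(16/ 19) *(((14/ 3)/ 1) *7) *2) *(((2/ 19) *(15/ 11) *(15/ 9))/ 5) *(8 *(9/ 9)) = 752640/ 43681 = 17.23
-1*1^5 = -1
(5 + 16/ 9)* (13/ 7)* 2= 1586/ 63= 25.17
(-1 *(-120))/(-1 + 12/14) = -840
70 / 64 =35 / 32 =1.09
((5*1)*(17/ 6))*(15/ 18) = 425/ 36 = 11.81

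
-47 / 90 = -0.52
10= 10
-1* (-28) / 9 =28 / 9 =3.11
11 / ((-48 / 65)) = -715 / 48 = -14.90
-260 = -260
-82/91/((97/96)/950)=-7478400/8827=-847.22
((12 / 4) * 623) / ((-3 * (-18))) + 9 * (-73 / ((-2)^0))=-11203 / 18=-622.39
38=38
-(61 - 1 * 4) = -57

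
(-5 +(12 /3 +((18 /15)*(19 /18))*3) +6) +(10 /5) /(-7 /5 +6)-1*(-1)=1177 /115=10.23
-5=-5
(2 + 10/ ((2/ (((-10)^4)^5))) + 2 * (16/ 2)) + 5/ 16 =8000000000000000000293/ 16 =500000000000000000018.31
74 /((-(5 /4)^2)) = -1184 /25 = -47.36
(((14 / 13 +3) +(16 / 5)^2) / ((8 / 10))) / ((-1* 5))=-4653 / 1300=-3.58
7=7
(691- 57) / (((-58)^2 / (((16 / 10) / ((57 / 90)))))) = 7608 / 15979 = 0.48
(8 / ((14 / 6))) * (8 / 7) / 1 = 192 / 49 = 3.92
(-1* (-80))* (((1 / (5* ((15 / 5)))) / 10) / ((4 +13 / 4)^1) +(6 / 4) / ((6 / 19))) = 165332 / 435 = 380.07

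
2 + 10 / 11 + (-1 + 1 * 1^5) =32 / 11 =2.91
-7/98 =-1/14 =-0.07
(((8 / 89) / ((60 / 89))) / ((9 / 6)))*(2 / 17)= 8 / 765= 0.01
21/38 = 0.55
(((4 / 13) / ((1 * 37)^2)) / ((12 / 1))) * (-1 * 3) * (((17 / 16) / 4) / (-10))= 17 / 11390080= 0.00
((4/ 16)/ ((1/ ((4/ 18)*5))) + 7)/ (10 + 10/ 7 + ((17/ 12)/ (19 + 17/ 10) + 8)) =63273/ 169507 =0.37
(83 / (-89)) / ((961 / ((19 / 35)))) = -1577 / 2993515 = -0.00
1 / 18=0.06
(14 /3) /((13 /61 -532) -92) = -854 /114153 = -0.01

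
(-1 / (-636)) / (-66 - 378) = -1 / 282384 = -0.00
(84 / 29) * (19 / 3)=532 / 29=18.34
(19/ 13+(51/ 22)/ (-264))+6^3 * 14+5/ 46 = 1751388605/ 578864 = 3025.56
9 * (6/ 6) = 9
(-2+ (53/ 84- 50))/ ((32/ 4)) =-4315/ 672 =-6.42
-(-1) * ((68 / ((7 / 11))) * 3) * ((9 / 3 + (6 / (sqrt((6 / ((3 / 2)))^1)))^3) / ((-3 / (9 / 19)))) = -201960 / 133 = -1518.50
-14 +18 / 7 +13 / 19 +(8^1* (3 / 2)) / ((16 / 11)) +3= 0.51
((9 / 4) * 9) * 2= 40.50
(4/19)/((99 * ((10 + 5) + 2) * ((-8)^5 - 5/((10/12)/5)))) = -2/524390823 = -0.00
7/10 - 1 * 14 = -133/10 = -13.30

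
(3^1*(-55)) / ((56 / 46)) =-3795 / 28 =-135.54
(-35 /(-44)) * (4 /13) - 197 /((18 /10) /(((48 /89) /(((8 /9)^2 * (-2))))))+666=71637461 /101816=703.60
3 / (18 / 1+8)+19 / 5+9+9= 2849 / 130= 21.92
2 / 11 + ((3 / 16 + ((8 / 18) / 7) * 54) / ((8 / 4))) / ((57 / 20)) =9553 / 11704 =0.82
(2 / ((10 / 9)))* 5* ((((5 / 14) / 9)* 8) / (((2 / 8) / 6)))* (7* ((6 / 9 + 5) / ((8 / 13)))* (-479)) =-2117180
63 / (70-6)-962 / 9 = -61001 / 576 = -105.90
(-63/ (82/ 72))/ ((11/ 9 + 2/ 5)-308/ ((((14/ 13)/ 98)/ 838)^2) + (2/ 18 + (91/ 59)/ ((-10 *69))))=30776760/ 996518218119902309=0.00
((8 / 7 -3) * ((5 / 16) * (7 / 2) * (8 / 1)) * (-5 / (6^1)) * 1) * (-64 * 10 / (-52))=500 / 3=166.67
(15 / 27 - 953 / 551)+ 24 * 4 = 470242 / 4959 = 94.83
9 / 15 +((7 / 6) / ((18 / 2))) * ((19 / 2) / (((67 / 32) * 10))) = 0.66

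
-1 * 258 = -258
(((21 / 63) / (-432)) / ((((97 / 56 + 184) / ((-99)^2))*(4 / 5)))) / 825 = -77 / 1248120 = -0.00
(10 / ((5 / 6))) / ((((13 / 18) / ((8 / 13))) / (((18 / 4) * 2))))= 92.02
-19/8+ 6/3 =-3/8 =-0.38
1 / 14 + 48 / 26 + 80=14909 / 182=81.92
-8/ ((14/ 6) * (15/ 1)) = -0.23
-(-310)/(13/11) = 3410/13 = 262.31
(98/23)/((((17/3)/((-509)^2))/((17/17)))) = 194807.71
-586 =-586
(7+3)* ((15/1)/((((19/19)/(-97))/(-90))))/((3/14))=6111000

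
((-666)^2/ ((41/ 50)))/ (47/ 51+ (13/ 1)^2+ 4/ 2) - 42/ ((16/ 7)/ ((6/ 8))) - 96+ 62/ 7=3831753781/ 1258208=3045.41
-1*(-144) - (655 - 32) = -479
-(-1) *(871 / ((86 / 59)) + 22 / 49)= 2519953 / 4214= 598.00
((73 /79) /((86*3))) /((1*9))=73 /183438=0.00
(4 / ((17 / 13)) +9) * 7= 1435 / 17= 84.41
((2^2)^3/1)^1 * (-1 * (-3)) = 192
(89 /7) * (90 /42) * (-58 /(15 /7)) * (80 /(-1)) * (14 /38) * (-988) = -21473920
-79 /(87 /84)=-76.28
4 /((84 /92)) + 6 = 218 /21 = 10.38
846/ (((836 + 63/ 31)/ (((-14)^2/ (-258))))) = -856716/ 1117097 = -0.77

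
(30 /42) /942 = 5 /6594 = 0.00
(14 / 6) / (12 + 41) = 7 / 159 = 0.04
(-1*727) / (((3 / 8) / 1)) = -5816 / 3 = -1938.67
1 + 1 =2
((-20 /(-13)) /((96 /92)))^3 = 1520875 /474552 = 3.20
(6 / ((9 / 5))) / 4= 5 / 6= 0.83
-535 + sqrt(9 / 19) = -535 + 3 *sqrt(19) / 19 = -534.31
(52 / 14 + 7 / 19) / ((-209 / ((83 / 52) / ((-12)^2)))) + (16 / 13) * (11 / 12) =78261329 / 69381312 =1.13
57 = 57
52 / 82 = 26 / 41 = 0.63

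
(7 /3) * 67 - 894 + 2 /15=-11063 /15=-737.53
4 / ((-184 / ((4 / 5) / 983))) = -2 / 113045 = -0.00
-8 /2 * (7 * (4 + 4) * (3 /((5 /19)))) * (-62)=791616 /5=158323.20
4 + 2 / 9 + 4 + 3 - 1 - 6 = 38 / 9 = 4.22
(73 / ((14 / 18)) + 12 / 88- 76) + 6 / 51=18.11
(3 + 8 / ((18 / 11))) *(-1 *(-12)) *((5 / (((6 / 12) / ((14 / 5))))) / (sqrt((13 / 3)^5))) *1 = 23856 *sqrt(39) / 2197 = 67.81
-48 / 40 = -6 / 5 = -1.20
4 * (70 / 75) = 56 / 15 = 3.73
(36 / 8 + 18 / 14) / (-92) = -81 / 1288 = -0.06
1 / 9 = 0.11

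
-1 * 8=-8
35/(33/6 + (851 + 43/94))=1645/40277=0.04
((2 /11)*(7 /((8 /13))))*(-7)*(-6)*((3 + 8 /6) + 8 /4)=550.14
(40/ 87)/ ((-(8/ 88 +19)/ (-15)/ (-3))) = -220/ 203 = -1.08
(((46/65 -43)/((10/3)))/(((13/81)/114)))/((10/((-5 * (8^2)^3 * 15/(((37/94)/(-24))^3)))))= -171911264996311374495744/42801785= -4016450832513442.48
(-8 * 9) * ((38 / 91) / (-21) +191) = -8759112 / 637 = -13750.57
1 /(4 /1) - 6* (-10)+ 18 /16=491 /8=61.38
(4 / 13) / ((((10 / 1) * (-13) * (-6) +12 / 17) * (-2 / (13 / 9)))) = -17 / 59724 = -0.00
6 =6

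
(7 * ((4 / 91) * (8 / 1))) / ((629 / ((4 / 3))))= 128 / 24531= 0.01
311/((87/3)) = 311/29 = 10.72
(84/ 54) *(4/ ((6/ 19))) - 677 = -17747/ 27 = -657.30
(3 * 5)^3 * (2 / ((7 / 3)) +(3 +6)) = 232875 / 7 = 33267.86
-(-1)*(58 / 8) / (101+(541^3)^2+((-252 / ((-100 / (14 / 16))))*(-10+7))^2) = 290000 / 1002867556898295430329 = 0.00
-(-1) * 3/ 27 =0.11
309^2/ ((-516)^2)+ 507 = 15009697/ 29584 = 507.36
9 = 9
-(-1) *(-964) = -964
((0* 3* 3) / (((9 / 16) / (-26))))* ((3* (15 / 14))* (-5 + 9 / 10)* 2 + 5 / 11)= 0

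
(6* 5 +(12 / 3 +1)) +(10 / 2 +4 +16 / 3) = 148 / 3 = 49.33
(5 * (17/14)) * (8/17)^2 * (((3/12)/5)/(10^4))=1/148750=0.00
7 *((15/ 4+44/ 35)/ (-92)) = -0.38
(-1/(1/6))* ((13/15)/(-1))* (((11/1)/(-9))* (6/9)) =-572/135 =-4.24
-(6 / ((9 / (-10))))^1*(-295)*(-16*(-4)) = -377600 / 3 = -125866.67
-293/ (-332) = 293/ 332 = 0.88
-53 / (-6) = 53 / 6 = 8.83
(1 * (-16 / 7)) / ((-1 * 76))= 4 / 133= 0.03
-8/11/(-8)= 0.09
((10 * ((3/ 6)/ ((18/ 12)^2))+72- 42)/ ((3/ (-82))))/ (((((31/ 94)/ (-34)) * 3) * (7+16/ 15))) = 3752.13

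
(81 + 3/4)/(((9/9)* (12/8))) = 109/2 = 54.50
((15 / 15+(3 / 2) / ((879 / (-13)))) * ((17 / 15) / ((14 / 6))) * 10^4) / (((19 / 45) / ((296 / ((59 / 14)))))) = 259500240000 / 328453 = 790068.11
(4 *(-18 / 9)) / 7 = -8 / 7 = -1.14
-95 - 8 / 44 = -1047 / 11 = -95.18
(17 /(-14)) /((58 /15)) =-255 /812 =-0.31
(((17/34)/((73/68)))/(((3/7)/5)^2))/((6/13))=270725/1971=137.35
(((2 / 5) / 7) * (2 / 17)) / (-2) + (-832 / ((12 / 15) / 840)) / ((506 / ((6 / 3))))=-519792506 / 150535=-3452.97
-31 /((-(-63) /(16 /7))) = -1.12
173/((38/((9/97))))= 1557/3686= 0.42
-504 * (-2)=1008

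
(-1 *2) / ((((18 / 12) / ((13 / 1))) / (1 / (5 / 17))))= -884 / 15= -58.93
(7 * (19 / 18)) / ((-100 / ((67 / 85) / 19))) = -469 / 153000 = -0.00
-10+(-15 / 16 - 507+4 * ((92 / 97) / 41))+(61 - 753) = -76984855 / 63632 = -1209.84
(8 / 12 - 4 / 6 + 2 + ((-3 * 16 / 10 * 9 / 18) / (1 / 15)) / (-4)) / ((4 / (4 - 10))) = -33 / 2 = -16.50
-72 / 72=-1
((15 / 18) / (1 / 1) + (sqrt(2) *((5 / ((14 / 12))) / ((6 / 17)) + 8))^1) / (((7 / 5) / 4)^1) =83.77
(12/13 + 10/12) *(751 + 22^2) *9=19522.50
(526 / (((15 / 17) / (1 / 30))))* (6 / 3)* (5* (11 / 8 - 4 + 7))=31297 / 36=869.36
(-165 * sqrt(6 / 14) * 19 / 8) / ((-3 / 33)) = 34485 * sqrt(21) / 56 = 2821.97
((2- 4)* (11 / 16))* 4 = -11 / 2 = -5.50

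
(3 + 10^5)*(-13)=-1300039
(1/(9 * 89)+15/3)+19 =19225/801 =24.00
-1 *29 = -29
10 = 10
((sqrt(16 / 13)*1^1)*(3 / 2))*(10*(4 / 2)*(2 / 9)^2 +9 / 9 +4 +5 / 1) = 1780*sqrt(13) / 351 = 18.28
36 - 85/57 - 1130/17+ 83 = 49456/969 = 51.04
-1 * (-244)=244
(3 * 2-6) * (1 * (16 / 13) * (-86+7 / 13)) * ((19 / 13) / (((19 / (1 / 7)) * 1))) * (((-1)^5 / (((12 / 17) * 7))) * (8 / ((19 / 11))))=0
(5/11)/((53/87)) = 435/583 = 0.75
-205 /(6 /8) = -820 /3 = -273.33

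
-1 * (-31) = 31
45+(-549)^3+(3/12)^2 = -2647505663/16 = -165469103.94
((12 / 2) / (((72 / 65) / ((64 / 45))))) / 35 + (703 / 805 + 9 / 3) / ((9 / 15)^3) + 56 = 230242 / 3105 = 74.15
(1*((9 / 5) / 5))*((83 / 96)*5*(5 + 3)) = 249 / 20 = 12.45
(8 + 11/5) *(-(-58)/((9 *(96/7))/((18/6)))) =14.38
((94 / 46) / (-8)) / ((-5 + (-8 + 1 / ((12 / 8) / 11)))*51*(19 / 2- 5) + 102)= 1 / 4692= 0.00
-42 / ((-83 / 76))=3192 / 83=38.46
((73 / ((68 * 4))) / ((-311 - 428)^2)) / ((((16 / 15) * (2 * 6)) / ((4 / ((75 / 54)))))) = 657 / 5941796480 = 0.00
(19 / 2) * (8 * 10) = 760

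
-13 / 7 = -1.86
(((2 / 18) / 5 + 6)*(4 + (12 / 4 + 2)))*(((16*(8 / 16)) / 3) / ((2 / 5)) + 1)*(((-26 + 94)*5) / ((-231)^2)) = 2.65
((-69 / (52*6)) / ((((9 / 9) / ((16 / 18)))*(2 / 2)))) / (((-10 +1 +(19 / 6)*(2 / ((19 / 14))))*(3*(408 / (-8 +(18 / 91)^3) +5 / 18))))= -8657683 / 29068590148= -0.00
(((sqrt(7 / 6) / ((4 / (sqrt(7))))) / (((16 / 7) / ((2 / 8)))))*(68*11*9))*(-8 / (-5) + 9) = 1456917*sqrt(6) / 640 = 5576.10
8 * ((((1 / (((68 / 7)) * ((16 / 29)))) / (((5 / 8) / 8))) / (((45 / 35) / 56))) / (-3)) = -636608 / 2295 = -277.39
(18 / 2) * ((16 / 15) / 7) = 48 / 35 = 1.37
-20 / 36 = -5 / 9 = -0.56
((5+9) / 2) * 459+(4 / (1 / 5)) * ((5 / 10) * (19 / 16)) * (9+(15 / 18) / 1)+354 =176821 / 48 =3683.77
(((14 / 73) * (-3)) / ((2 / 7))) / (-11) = 0.18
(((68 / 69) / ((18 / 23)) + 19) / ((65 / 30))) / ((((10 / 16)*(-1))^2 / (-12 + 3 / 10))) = -35008 / 125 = -280.06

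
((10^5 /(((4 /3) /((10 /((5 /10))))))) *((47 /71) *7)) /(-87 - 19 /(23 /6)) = -16100000 /213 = -75586.85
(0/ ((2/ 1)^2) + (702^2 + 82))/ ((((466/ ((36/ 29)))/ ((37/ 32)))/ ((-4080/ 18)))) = -2325189705/ 6757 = -344115.69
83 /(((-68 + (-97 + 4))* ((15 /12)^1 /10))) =-4.12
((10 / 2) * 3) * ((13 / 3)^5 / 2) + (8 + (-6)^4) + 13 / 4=4136479 / 324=12766.91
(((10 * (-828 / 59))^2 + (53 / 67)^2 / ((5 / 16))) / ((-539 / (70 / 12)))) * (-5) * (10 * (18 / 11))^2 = 41551642927728000 / 145589389253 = 285402.96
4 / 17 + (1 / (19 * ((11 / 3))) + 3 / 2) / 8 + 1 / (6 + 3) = 274081 / 511632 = 0.54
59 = 59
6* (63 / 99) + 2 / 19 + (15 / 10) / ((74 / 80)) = 42880 / 7733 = 5.55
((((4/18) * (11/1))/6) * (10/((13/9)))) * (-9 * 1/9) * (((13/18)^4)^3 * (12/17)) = -98568821672035/2458266685530624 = -0.04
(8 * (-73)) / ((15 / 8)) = -4672 / 15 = -311.47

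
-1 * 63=-63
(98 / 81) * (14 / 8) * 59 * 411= 51342.02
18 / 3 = 6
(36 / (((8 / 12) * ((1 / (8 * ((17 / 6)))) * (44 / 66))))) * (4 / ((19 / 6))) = 44064 / 19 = 2319.16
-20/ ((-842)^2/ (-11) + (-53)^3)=220/ 2346611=0.00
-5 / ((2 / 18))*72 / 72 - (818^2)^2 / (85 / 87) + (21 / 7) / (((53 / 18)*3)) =-2064468862331931 / 4505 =-458261678653.04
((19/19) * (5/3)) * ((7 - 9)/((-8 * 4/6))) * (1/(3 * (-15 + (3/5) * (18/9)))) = -25/1656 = -0.02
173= 173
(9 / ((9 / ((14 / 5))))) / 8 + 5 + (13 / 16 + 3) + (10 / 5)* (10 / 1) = 2333 / 80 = 29.16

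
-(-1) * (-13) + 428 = 415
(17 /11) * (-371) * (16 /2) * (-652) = 32897312 /11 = 2990664.73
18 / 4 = 9 / 2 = 4.50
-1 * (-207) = 207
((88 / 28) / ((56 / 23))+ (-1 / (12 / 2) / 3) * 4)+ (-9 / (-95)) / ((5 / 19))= 63001 / 44100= 1.43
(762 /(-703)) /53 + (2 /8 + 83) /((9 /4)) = 1377821 /37259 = 36.98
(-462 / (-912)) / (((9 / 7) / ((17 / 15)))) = 9163 / 20520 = 0.45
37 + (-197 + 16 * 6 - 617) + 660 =-21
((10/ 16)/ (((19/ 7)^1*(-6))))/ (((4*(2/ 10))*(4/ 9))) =-525/ 4864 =-0.11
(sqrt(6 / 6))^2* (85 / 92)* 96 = 2040 / 23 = 88.70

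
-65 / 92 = -0.71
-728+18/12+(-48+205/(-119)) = -184741/238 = -776.22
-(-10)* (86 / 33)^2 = 73960 / 1089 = 67.92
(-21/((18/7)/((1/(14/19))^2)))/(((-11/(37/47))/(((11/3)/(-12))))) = -13357/40608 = -0.33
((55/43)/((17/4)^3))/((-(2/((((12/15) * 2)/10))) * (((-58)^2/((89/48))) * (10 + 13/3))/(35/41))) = -13706/313230127897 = -0.00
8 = 8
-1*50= -50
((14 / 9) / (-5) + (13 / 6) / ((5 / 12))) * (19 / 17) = 836 / 153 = 5.46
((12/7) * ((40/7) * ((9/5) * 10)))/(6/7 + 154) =2160/1897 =1.14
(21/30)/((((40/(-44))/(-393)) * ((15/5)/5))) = 10087/20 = 504.35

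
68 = 68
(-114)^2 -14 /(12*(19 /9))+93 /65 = 12996.88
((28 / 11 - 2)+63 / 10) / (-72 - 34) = -753 / 11660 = -0.06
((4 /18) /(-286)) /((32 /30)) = -5 /6864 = -0.00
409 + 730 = 1139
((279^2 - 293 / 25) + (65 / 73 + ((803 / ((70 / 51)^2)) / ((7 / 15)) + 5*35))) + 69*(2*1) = 197949704677 / 2503900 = 79056.55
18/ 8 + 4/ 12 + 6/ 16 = 71/ 24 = 2.96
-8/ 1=-8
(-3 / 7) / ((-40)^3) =3 / 448000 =0.00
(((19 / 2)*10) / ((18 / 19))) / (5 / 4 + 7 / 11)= 39710 / 747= 53.16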